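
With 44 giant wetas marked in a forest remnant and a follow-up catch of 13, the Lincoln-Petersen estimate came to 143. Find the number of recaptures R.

From N = M·C/R: R = M·C / N = 44·13 / 143 = 572 / 143 = 4.

R = 4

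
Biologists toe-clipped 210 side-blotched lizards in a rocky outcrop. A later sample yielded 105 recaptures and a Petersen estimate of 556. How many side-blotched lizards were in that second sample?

From N = M·C/R: C = N·R / M = 556·105 / 210 = 58380 / 210 = 278.

C = 278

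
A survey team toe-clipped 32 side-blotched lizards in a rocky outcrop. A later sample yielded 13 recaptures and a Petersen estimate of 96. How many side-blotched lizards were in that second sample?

C = 39

From N = M·C/R: C = N·R / M = 96·13 / 32 = 1248 / 32 = 39.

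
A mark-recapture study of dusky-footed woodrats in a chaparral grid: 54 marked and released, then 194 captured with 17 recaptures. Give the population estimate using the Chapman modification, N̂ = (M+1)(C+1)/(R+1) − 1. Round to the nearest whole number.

N ≈ 595

N̂ = (54+1)(194+1)/(17+1) − 1 = 55·195/18 − 1
= 10725/18 − 1 ≈ 595.8 − 1 ≈ 594.8 → 595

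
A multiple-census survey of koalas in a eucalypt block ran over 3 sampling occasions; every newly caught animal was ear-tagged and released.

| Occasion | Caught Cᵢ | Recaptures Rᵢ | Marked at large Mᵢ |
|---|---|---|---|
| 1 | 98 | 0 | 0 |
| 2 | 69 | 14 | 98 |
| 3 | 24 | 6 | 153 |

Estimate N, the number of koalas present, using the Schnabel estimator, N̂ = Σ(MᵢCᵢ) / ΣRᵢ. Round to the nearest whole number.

N ≈ 522

Σ MᵢCᵢ = 0·98 + 98·69 + 153·24 = 0 + 6762 + 3672 = 10434
Σ Rᵢ = 0 + 14 + 6 = 20
N̂ = 10434 / 20 ≈ 521.7 → 522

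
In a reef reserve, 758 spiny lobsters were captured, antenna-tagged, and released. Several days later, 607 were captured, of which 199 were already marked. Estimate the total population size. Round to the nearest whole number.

Lincoln-Petersen assumes M/N = R/C, so N = M·C / R.
N = (758 × 607) / 199 = 460106 / 199 ≈ 2312.1 → 2312

N ≈ 2312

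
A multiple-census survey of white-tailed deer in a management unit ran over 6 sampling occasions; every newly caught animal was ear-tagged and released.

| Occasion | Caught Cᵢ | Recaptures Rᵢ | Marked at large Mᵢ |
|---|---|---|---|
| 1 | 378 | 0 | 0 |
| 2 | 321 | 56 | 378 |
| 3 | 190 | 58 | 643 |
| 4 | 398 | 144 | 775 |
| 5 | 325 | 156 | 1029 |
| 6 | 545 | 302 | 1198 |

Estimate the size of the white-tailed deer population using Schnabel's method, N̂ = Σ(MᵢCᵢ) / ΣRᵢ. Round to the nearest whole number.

Σ MᵢCᵢ = 0·378 + 378·321 + 643·190 + 775·398 + 1029·325 + 1198·545 = 0 + 121338 + 122170 + 308450 + 334425 + 652910 = 1539293
Σ Rᵢ = 0 + 56 + 58 + 144 + 156 + 302 = 716
N̂ = 1539293 / 716 ≈ 2149.9 → 2150

N ≈ 2150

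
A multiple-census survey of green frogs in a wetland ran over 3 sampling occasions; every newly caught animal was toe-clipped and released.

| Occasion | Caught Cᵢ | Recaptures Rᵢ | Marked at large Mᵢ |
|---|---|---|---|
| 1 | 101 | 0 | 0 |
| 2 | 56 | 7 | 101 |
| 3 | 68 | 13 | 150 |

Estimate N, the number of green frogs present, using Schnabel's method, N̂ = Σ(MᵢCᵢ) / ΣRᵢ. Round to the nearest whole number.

N ≈ 793

Σ MᵢCᵢ = 0·101 + 101·56 + 150·68 = 0 + 5656 + 10200 = 15856
Σ Rᵢ = 0 + 7 + 13 = 20
N̂ = 15856 / 20 ≈ 792.8 → 793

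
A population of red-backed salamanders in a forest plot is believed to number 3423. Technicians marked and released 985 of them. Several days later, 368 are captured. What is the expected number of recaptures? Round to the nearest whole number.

Expected recaptures E[R] = M·C / N.
E[R] = 985 × 368 / 3423 = 362480 / 3423 ≈ 105.9 → 106

expected recaptures ≈ 106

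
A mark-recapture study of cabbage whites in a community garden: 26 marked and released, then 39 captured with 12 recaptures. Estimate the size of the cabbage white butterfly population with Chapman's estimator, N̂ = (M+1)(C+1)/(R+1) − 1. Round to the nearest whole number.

N ≈ 82

N̂ = (26+1)(39+1)/(12+1) − 1 = 27·40/13 − 1
= 1080/13 − 1 ≈ 83.1 − 1 ≈ 82.1 → 82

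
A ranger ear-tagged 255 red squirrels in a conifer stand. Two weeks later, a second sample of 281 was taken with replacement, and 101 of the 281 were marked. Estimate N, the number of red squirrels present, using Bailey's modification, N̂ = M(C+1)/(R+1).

N = 705

N̂ = 255·(281+1)/(101+1) = 255·282/102 = 71910/102 = 705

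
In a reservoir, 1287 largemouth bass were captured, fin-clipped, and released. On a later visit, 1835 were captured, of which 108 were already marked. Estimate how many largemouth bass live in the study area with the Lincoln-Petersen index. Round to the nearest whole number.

N ≈ 21,867

The marked fraction in the recapture sample should equal the marked fraction in the population: 108/1835 = 1287/N.
N = (1287 × 1835) / 108 = 2361645 / 108 ≈ 21867.1 → 21867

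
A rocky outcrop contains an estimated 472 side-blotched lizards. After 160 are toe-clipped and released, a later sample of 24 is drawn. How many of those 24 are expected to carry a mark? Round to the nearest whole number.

expected recaptures ≈ 8

The marked fraction of the population is 160/472, so in a sample of 24 expect C·(M/N) marked.
E[R] = 160 × 24 / 472 = 3840 / 472 ≈ 8.1 → 8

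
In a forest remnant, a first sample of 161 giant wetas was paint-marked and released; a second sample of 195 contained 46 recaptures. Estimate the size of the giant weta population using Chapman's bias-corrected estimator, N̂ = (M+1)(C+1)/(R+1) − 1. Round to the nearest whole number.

N̂ = (161+1)(195+1)/(46+1) − 1 = 162·196/47 − 1
= 31752/47 − 1 ≈ 675.6 − 1 ≈ 674.6 → 675

N ≈ 675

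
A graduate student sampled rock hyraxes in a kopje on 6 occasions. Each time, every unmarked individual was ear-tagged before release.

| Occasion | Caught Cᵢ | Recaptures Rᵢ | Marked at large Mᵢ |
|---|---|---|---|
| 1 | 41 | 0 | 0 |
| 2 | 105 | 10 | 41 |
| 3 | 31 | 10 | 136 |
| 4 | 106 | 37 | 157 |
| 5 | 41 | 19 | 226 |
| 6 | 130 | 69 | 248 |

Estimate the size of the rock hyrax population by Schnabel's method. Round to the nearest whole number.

Σ MᵢCᵢ = 0·41 + 41·105 + 136·31 + 157·106 + 226·41 + 248·130 = 0 + 4305 + 4216 + 16642 + 9266 + 32240 = 66669
Σ Rᵢ = 0 + 10 + 10 + 37 + 19 + 69 = 145
N̂ = 66669 / 145 ≈ 459.8 → 460

N ≈ 460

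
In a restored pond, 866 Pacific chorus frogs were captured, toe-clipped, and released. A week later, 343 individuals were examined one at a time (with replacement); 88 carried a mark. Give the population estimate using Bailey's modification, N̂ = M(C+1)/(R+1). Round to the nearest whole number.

N̂ = 866·(343+1)/(88+1) = 866·344/89 = 297904/89 ≈ 3347.2 → 3347

N ≈ 3347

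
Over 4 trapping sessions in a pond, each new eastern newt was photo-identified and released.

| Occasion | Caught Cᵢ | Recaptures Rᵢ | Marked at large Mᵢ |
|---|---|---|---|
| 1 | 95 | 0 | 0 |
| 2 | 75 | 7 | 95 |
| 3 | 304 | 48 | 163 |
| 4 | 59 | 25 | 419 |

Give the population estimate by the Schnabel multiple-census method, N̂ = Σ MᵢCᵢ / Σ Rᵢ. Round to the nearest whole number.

Σ MᵢCᵢ = 0·95 + 95·75 + 163·304 + 419·59 = 0 + 7125 + 49552 + 24721 = 81398
Σ Rᵢ = 0 + 7 + 48 + 25 = 80
N̂ = 81398 / 80 ≈ 1017.48 → 1017

N ≈ 1017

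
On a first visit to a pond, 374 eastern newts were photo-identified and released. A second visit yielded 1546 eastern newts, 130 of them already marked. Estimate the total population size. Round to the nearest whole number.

N = (374 × 1546) / 130 = 578204 / 130 ≈ 4447.7 → 4448

N ≈ 4448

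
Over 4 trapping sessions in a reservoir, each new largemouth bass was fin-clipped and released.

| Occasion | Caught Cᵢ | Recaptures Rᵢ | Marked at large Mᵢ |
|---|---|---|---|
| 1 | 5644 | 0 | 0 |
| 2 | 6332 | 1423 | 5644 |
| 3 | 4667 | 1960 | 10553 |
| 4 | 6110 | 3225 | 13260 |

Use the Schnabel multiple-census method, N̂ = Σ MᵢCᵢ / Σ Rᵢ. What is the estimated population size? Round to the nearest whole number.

N ≈ 25,122

Σ MᵢCᵢ = 0·5644 + 5644·6332 + 10553·4667 + 13260·6110 = 0 + 35737808 + 49250851 + 81018600 = 166007259
Σ Rᵢ = 0 + 1423 + 1960 + 3225 = 6608
N̂ = 166007259 / 6608 ≈ 25122.2 → 25122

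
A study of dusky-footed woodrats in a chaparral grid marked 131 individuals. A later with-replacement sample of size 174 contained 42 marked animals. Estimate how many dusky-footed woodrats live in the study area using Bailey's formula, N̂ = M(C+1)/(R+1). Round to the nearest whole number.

N ≈ 533

N̂ = 131·(174+1)/(42+1) = 131·175/43 = 22925/43 ≈ 533.1 → 533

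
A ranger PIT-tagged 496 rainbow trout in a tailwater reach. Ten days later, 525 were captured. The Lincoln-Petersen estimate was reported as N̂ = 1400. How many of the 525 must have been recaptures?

R = 186

From N = M·C/R: R = M·C / N = 496·525 / 1400 = 260400 / 1400 = 186.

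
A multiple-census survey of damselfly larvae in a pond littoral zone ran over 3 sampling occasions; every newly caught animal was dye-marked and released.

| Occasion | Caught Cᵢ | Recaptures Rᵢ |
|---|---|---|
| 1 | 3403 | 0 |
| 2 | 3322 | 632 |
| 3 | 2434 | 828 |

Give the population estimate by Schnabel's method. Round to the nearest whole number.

Marked at large before each occasion: Mᵢ = Σⱼ<ᵢ (Cⱼ − Rⱼ) → M1=0, M2=3403, M3=6093
Σ MᵢCᵢ = 0·3403 + 3403·3322 + 6093·2434 = 0 + 11304766 + 14830362 = 26135128
Σ Rᵢ = 0 + 632 + 828 = 1460
N̂ = 26135128 / 1460 ≈ 17900.8 → 17901

N ≈ 17,901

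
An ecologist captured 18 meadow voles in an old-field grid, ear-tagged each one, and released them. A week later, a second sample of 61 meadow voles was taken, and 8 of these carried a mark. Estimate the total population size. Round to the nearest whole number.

N = (18 × 61) / 8 = 1098 / 8 ≈ 137.2 → 137

N ≈ 137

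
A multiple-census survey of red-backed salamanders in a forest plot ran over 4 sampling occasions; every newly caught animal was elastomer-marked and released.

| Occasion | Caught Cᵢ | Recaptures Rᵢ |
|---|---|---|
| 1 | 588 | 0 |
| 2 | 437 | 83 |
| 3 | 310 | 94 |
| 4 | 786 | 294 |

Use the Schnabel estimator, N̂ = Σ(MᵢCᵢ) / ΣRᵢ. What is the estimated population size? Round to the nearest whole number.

N ≈ 3098

Marked at large before each occasion: Mᵢ = Σⱼ<ᵢ (Cⱼ − Rⱼ) → M1=0, M2=588, M3=942, M4=1158
Σ MᵢCᵢ = 0·588 + 588·437 + 942·310 + 1158·786 = 0 + 256956 + 292020 + 910188 = 1459164
Σ Rᵢ = 0 + 83 + 94 + 294 = 471
N̂ = 1459164 / 471 ≈ 3098.0 → 3098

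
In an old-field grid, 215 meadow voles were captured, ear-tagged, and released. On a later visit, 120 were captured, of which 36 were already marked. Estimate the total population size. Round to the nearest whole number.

N ≈ 717

N = (215 × 120) / 36 = 25800 / 36 ≈ 716.7 → 717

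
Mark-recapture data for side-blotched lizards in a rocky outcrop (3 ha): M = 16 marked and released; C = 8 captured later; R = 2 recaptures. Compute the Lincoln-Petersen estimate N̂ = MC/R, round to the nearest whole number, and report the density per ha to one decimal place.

density ≈ 21.3 side-blotched lizards per ha

N̂ = 16·8/2 = 128/2 = 64
Density = N̂ / area = 64 / 3 ≈ 21.33 → 21.3 per ha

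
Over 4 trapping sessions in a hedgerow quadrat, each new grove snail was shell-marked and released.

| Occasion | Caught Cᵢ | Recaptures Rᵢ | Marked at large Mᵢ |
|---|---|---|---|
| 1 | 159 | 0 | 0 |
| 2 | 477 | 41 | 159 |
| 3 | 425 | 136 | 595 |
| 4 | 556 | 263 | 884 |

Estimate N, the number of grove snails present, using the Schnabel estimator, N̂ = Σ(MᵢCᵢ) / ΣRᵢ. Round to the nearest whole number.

N ≈ 1864

Σ MᵢCᵢ = 0·159 + 159·477 + 595·425 + 884·556 = 0 + 75843 + 252875 + 491504 = 820222
Σ Rᵢ = 0 + 41 + 136 + 263 = 440
N̂ = 820222 / 440 ≈ 1864.1 → 1864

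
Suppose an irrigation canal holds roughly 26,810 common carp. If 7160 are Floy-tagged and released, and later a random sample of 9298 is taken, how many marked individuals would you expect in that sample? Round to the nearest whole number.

Expected recaptures E[R] = M·C / N.
E[R] = 7160 × 9298 / 26810 = 66573680 / 26810 ≈ 2483.2 → 2483

expected recaptures ≈ 2483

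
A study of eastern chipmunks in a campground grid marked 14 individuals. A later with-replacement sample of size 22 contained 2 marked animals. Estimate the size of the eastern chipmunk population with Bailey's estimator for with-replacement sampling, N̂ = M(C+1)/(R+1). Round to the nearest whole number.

N̂ = 14·(22+1)/(2+1) = 14·23/3 = 322/3 ≈ 107.3 → 107

N ≈ 107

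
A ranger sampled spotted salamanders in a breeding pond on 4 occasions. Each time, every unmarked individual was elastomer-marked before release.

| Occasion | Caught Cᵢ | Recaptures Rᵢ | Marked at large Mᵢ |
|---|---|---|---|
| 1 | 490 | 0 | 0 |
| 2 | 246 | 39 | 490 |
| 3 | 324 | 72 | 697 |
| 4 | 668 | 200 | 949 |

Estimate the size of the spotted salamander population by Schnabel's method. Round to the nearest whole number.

N ≈ 3152

Σ MᵢCᵢ = 0·490 + 490·246 + 697·324 + 949·668 = 0 + 120540 + 225828 + 633932 = 980300
Σ Rᵢ = 0 + 39 + 72 + 200 = 311
N̂ = 980300 / 311 ≈ 3152.1 → 3152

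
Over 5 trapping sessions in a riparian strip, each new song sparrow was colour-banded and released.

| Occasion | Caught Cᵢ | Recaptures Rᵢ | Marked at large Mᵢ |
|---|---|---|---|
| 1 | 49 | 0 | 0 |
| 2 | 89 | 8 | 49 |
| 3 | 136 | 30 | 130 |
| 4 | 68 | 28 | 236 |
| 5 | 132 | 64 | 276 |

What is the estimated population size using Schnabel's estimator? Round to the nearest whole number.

N ≈ 573

Σ MᵢCᵢ = 0·49 + 49·89 + 130·136 + 236·68 + 276·132 = 0 + 4361 + 17680 + 16048 + 36432 = 74521
Σ Rᵢ = 0 + 8 + 30 + 28 + 64 = 130
N̂ = 74521 / 130 ≈ 573.2 → 573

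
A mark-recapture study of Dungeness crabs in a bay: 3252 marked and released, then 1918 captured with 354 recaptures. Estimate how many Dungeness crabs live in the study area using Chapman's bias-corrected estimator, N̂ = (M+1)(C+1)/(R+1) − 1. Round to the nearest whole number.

N ≈ 17,584

N̂ = (3252+1)(1918+1)/(354+1) − 1 = 3253·1919/355 − 1
= 6242507/355 − 1 ≈ 17584.5 − 1 ≈ 17583.5 → 17584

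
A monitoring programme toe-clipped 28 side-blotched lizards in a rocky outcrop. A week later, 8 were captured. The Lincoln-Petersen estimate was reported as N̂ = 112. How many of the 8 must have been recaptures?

R = 2

From N = M·C/R: R = M·C / N = 28·8 / 112 = 224 / 112 = 2.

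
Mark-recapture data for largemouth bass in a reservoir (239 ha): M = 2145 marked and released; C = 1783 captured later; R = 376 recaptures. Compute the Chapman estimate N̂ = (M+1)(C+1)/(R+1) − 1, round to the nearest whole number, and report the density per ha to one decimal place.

N̂ = 2146·1784/377 − 1 = 3828464/377 − 1 ≈ 10154.1 → 10154
Density = N̂ / area = 10154 / 239 ≈ 42.49 → 42.5 per ha

density ≈ 42.5 largemouth bass per ha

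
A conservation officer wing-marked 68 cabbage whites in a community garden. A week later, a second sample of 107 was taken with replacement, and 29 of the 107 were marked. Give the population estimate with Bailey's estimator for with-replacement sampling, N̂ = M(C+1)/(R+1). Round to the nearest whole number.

N ≈ 245

N̂ = 68·(107+1)/(29+1) = 68·108/30 = 7344/30 ≈ 244.8 → 245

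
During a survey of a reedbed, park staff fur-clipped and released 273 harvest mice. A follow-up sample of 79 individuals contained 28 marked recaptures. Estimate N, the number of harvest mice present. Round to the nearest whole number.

N = (273 × 79) / 28 = 21567 / 28 ≈ 770.2 → 770

N ≈ 770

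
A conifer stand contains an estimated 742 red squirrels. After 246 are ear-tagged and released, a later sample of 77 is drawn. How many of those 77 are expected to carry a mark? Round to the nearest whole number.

The marked fraction of the population is 246/742, so in a sample of 77 expect C·(M/N) marked.
E[R] = 246 × 77 / 742 = 18942 / 742 ≈ 25.5 → 26

expected recaptures ≈ 26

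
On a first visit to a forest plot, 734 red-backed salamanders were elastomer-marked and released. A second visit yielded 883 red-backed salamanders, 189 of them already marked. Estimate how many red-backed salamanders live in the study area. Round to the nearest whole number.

N ≈ 3429

N = (734 × 883) / 189 = 648122 / 189 ≈ 3429.2 → 3429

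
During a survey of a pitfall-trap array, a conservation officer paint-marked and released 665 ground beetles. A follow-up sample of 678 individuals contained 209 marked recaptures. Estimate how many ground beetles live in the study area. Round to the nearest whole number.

N ≈ 2157

N = (665 × 678) / 209 = 450870 / 209 ≈ 2157.3 → 2157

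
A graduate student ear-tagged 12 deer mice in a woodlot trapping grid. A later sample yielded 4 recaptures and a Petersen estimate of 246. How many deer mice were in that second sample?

From N = M·C/R: C = N·R / M = 246·4 / 12 = 984 / 12 = 82.

C = 82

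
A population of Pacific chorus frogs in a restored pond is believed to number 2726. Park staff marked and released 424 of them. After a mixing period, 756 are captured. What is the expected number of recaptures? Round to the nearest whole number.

The marked fraction of the population is 424/2726, so in a sample of 756 expect C·(M/N) marked.
E[R] = 424 × 756 / 2726 = 320544 / 2726 ≈ 117.6 → 118

expected recaptures ≈ 118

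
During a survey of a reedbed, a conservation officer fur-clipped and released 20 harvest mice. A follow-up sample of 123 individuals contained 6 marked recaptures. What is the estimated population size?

N = 410

The marked fraction in the recapture sample should equal the marked fraction in the population: 6/123 = 20/N.
N = (20 × 123) / 6 = 2460 / 6 = 410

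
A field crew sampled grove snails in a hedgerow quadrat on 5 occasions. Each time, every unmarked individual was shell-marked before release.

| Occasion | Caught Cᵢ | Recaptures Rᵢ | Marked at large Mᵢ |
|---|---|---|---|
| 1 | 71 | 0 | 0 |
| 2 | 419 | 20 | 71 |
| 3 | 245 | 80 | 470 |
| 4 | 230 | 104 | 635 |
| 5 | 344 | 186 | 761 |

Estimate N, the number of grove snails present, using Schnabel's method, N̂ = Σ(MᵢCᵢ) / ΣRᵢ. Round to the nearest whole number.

N ≈ 1417

Σ MᵢCᵢ = 0·71 + 71·419 + 470·245 + 635·230 + 761·344 = 0 + 29749 + 115150 + 146050 + 261784 = 552733
Σ Rᵢ = 0 + 20 + 80 + 104 + 186 = 390
N̂ = 552733 / 390 ≈ 1417.3 → 1417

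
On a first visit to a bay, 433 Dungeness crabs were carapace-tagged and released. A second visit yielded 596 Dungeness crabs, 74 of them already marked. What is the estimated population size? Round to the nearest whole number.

N ≈ 3487

N = (433 × 596) / 74 = 258068 / 74 ≈ 3487.4 → 3487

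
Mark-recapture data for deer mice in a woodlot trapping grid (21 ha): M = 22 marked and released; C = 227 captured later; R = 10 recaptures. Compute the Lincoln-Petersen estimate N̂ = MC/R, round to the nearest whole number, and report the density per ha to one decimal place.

density ≈ 23.8 deer mice per ha

N̂ = 22·227/10 = 4994/10 ≈ 499.4 → 499
Density = N̂ / area = 499 / 21 ≈ 23.76 → 23.8 per ha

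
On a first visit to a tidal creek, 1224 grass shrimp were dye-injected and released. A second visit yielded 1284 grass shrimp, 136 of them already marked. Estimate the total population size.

N = 11,556

N = (1224 × 1284) / 136 = 1571616 / 136 = 11556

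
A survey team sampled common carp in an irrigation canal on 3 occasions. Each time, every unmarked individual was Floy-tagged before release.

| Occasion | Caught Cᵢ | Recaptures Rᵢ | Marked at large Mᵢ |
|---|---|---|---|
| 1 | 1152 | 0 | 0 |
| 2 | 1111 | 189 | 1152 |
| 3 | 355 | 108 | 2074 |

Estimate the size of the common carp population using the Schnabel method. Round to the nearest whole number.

N ≈ 6788

Σ MᵢCᵢ = 0·1152 + 1152·1111 + 2074·355 = 0 + 1279872 + 736270 = 2016142
Σ Rᵢ = 0 + 189 + 108 = 297
N̂ = 2016142 / 297 ≈ 6788.4 → 6788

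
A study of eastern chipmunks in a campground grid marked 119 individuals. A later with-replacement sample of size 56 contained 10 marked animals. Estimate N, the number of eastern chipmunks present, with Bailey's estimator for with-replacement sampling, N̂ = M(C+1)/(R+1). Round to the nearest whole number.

N̂ = 119·(56+1)/(10+1) = 119·57/11 = 6783/11 ≈ 616.6 → 617

N ≈ 617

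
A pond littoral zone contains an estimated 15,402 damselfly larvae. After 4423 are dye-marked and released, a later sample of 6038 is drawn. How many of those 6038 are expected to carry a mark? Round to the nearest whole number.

Expected recaptures E[R] = M·C / N.
E[R] = 4423 × 6038 / 15402 = 26706074 / 15402 ≈ 1733.9 → 1734

expected recaptures ≈ 1734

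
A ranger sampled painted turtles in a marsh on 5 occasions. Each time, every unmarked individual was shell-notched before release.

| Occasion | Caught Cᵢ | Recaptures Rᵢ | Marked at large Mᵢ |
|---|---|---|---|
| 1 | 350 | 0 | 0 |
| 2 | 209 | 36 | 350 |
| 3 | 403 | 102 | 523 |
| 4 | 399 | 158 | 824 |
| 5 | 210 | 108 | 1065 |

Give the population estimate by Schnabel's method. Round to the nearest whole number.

Σ MᵢCᵢ = 0·350 + 350·209 + 523·403 + 824·399 + 1065·210 = 0 + 73150 + 210769 + 328776 + 223650 = 836345
Σ Rᵢ = 0 + 36 + 102 + 158 + 108 = 404
N̂ = 836345 / 404 ≈ 2070.2 → 2070

N ≈ 2070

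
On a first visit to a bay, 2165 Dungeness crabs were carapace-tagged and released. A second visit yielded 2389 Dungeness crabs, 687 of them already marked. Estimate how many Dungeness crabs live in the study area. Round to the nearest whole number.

N = (2165 × 2389) / 687 = 5172185 / 687 ≈ 7528.7 → 7529

N ≈ 7529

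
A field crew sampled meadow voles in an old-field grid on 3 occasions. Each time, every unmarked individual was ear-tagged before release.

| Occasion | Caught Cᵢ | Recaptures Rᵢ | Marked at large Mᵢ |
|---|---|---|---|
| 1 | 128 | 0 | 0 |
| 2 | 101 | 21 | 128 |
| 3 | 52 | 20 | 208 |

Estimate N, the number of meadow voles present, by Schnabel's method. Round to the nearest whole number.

Σ MᵢCᵢ = 0·128 + 128·101 + 208·52 = 0 + 12928 + 10816 = 23744
Σ Rᵢ = 0 + 21 + 20 = 41
N̂ = 23744 / 41 ≈ 579.1 → 579

N ≈ 579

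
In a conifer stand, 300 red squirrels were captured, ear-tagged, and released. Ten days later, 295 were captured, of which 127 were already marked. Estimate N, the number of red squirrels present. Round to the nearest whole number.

N ≈ 697

The marked fraction in the recapture sample should equal the marked fraction in the population: 127/295 = 300/N.
N = (300 × 295) / 127 = 88500 / 127 ≈ 696.9 → 697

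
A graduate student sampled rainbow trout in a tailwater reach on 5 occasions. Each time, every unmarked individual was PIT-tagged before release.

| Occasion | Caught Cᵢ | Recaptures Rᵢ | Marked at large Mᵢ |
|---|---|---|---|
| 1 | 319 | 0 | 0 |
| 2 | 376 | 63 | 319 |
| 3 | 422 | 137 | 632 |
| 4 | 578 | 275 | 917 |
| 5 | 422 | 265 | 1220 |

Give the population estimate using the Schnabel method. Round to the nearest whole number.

Σ MᵢCᵢ = 0·319 + 319·376 + 632·422 + 917·578 + 1220·422 = 0 + 119944 + 266704 + 530026 + 514840 = 1431514
Σ Rᵢ = 0 + 63 + 137 + 275 + 265 = 740
N̂ = 1431514 / 740 ≈ 1934.48 → 1934

N ≈ 1934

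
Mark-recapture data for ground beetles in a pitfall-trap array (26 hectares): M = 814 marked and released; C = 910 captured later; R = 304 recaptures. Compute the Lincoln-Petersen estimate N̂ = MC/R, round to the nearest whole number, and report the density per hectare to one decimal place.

density ≈ 93.7 ground beetles per hectare

N̂ = 814·910/304 = 740740/304 ≈ 2436.6 → 2437
Density = N̂ / area = 2437 / 26 ≈ 93.73 → 93.7 per hectare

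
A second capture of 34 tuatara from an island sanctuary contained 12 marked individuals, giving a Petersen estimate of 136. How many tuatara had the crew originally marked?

From N = M·C/R: M = N·R / C = 136·12 / 34 = 1632 / 34 = 48.

M = 48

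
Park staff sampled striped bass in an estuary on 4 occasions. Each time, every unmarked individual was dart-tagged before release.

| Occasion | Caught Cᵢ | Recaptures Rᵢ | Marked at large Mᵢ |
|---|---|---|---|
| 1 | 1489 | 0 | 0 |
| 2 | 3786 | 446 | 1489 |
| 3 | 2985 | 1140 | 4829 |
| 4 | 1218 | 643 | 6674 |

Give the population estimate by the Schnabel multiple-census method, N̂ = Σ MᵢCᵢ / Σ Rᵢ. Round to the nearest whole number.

Σ MᵢCᵢ = 0·1489 + 1489·3786 + 4829·2985 + 6674·1218 = 0 + 5637354 + 14414565 + 8128932 = 28180851
Σ Rᵢ = 0 + 446 + 1140 + 643 = 2229
N̂ = 28180851 / 2229 ≈ 12642.8 → 12643

N ≈ 12,643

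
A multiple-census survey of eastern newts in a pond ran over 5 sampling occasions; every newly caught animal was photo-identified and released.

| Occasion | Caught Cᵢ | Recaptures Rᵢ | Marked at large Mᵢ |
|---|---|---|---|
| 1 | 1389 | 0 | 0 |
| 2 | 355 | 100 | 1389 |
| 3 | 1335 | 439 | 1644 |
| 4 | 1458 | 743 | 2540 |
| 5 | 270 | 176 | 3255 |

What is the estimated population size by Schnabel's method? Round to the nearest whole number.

Σ MᵢCᵢ = 0·1389 + 1389·355 + 1644·1335 + 2540·1458 + 3255·270 = 0 + 493095 + 2194740 + 3703320 + 878850 = 7270005
Σ Rᵢ = 0 + 100 + 439 + 743 + 176 = 1458
N̂ = 7270005 / 1458 ≈ 4986.3 → 4986

N ≈ 4986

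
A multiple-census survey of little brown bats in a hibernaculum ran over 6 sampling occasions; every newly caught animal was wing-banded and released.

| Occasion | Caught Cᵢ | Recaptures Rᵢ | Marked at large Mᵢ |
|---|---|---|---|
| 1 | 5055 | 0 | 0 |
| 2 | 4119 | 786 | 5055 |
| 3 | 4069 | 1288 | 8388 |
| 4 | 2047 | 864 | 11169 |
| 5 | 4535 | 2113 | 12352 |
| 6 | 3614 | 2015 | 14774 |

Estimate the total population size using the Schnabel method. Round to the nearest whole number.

N ≈ 26,497

Σ MᵢCᵢ = 0·5055 + 5055·4119 + 8388·4069 + 11169·2047 + 12352·4535 + 14774·3614 = 0 + 20821545 + 34130772 + 22862943 + 56016320 + 53393236 = 187224816
Σ Rᵢ = 0 + 786 + 1288 + 864 + 2113 + 2015 = 7066
N̂ = 187224816 / 7066 ≈ 26496.6 → 26497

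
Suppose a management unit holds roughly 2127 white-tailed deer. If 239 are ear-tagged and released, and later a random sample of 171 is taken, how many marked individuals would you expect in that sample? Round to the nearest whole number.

The marked fraction of the population is 239/2127, so in a sample of 171 expect C·(M/N) marked.
E[R] = 239 × 171 / 2127 = 40869 / 2127 ≈ 19.2 → 19

expected recaptures ≈ 19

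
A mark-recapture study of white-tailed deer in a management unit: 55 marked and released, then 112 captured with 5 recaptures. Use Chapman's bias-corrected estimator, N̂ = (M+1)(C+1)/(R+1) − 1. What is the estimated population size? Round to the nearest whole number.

N̂ = (55+1)(112+1)/(5+1) − 1 = 56·113/6 − 1
= 6328/6 − 1 ≈ 1054.7 − 1 ≈ 1053.7 → 1054

N ≈ 1054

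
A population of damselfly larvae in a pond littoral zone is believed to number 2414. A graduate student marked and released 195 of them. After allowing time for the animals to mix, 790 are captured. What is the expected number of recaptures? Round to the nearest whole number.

The marked fraction of the population is 195/2414, so in a sample of 790 expect C·(M/N) marked.
E[R] = 195 × 790 / 2414 = 154050 / 2414 ≈ 63.8 → 64

expected recaptures ≈ 64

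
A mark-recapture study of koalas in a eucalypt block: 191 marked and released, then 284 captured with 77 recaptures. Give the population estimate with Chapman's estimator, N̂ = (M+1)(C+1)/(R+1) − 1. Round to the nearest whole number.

N̂ = (191+1)(284+1)/(77+1) − 1 = 192·285/78 − 1
= 54720/78 − 1 ≈ 701.5 − 1 ≈ 700.5 → 701

N ≈ 701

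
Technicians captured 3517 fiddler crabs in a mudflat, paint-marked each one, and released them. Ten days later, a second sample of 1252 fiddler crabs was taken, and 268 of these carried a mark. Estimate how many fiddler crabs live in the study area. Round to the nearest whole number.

If marked individuals mix randomly, R/C ≈ M/N, giving N ≈ M·C/R.
N = (3517 × 1252) / 268 = 4403284 / 268 ≈ 16430.2 → 16430

N ≈ 16,430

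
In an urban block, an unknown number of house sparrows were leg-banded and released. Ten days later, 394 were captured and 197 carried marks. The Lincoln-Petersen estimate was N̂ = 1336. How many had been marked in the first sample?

From N = M·C/R: M = N·R / C = 1336·197 / 394 = 263192 / 394 = 668.

M = 668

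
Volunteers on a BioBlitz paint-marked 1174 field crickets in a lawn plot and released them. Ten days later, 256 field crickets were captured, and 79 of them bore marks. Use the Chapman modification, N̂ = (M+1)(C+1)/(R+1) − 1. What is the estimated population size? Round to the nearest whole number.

N ≈ 3774

N̂ = (1174+1)(256+1)/(79+1) − 1 = 1175·257/80 − 1
= 301975/80 − 1 ≈ 3774.7 − 1 ≈ 3773.7 → 3774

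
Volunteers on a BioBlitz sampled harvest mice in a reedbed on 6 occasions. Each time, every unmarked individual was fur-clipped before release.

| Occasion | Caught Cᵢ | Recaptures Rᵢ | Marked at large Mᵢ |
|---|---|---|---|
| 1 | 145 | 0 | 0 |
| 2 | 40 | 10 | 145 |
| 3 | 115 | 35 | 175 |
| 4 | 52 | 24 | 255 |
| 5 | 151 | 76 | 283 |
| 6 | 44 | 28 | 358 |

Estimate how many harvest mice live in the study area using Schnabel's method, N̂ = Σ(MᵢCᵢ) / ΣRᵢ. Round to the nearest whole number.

Σ MᵢCᵢ = 0·145 + 145·40 + 175·115 + 255·52 + 283·151 + 358·44 = 0 + 5800 + 20125 + 13260 + 42733 + 15752 = 97670
Σ Rᵢ = 0 + 10 + 35 + 24 + 76 + 28 = 173
N̂ = 97670 / 173 ≈ 564.6 → 565

N ≈ 565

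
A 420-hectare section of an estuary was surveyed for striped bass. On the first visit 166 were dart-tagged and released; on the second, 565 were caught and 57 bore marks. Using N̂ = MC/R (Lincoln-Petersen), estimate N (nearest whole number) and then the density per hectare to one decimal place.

density ≈ 3.9 striped bass per hectare

N̂ = 166·565/57 = 93790/57 ≈ 1645.4 → 1645
Density = N̂ / area = 1645 / 420 ≈ 3.92 → 3.9 per hectare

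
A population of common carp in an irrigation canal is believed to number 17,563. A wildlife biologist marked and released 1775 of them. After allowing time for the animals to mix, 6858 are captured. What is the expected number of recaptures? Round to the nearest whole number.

expected recaptures ≈ 693

Expected recaptures E[R] = M·C / N.
E[R] = 1775 × 6858 / 17563 = 12172950 / 17563 ≈ 693.1 → 693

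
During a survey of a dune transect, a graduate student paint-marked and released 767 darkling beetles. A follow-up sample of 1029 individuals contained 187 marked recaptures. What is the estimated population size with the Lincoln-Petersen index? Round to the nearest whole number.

N ≈ 4221

Lincoln-Petersen assumes M/N = R/C, so N = M·C / R.
N = (767 × 1029) / 187 = 789243 / 187 ≈ 4220.6 → 4221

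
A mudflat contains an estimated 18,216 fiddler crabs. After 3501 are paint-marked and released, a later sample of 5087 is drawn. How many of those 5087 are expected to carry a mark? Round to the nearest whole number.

Expected recaptures E[R] = M·C / N.
E[R] = 3501 × 5087 / 18216 = 17809587 / 18216 ≈ 977.7 → 978

expected recaptures ≈ 978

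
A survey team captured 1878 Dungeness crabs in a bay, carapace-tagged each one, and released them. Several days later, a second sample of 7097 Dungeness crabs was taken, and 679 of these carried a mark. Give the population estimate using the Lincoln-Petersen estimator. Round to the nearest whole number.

N ≈ 19,629

The marked fraction in the recapture sample should equal the marked fraction in the population: 679/7097 = 1878/N.
N = (1878 × 7097) / 679 = 13328166 / 679 ≈ 19629.1 → 19629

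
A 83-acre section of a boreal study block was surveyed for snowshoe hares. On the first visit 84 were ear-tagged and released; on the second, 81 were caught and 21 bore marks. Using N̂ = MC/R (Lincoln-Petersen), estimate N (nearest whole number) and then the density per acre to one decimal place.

N̂ = 84·81/21 = 6804/21 = 324
Density = N̂ / area = 324 / 83 ≈ 3.90 → 3.9 per acre

density ≈ 3.9 snowshoe hares per acre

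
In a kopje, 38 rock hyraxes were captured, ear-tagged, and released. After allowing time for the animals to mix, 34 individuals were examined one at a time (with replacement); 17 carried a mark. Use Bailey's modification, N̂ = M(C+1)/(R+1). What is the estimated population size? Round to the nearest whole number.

N ≈ 74

N̂ = 38·(34+1)/(17+1) = 38·35/18 = 1330/18 ≈ 73.9 → 74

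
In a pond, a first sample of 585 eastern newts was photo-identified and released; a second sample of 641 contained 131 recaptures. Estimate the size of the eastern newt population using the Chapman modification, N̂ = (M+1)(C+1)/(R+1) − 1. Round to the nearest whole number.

N̂ = (585+1)(641+1)/(131+1) − 1 = 586·642/132 − 1
= 376212/132 − 1 ≈ 2850.1 − 1 ≈ 2849.1 → 2849

N ≈ 2849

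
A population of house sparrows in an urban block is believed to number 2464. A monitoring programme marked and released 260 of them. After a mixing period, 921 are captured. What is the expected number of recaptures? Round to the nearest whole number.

expected recaptures ≈ 97

Expected recaptures E[R] = M·C / N.
E[R] = 260 × 921 / 2464 = 239460 / 2464 ≈ 97.2 → 97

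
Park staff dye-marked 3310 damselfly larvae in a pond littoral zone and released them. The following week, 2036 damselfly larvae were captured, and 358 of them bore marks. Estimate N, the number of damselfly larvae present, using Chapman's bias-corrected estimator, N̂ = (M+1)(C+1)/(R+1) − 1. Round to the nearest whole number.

N ≈ 18,786

N̂ = (3310+1)(2036+1)/(358+1) − 1 = 3311·2037/359 − 1
= 6744507/359 − 1 ≈ 18786.9 − 1 ≈ 18785.9 → 18786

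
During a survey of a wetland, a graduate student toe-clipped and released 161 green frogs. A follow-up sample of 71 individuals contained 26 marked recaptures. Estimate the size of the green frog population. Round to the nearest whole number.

N ≈ 440

The marked fraction in the recapture sample should equal the marked fraction in the population: 26/71 = 161/N.
N = (161 × 71) / 26 = 11431 / 26 ≈ 439.7 → 440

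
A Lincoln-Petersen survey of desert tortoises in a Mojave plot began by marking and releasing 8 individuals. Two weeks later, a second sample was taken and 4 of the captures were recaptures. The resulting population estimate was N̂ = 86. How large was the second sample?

C = 43

From N = M·C/R: C = N·R / M = 86·4 / 8 = 344 / 8 = 43.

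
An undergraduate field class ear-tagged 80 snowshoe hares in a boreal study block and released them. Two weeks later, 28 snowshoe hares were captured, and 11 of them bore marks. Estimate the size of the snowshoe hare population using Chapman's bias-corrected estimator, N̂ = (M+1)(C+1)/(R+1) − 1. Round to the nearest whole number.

N̂ = (80+1)(28+1)/(11+1) − 1 = 81·29/12 − 1
= 2349/12 − 1 ≈ 195.8 − 1 ≈ 194.8 → 195

N ≈ 195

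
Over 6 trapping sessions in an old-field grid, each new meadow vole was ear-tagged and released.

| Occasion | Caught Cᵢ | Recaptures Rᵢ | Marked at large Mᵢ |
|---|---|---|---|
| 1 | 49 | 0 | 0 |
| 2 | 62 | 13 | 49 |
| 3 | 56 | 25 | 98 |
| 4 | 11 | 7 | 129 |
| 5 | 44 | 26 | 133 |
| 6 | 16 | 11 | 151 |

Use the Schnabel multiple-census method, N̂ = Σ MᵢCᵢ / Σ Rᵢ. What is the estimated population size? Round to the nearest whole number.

N ≈ 222

Σ MᵢCᵢ = 0·49 + 49·62 + 98·56 + 129·11 + 133·44 + 151·16 = 0 + 3038 + 5488 + 1419 + 5852 + 2416 = 18213
Σ Rᵢ = 0 + 13 + 25 + 7 + 26 + 11 = 82
N̂ = 18213 / 82 ≈ 222.1 → 222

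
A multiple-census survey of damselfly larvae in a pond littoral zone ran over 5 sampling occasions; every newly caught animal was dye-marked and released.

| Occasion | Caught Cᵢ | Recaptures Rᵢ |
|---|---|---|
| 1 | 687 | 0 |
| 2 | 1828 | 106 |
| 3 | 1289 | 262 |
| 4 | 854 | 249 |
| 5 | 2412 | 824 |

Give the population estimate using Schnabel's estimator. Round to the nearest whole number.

N ≈ 11,827

Marked at large before each occasion: Mᵢ = Σⱼ<ᵢ (Cⱼ − Rⱼ) → M1=0, M2=687, M3=2409, M4=3436, M5=4041
Σ MᵢCᵢ = 0·687 + 687·1828 + 2409·1289 + 3436·854 + 4041·2412 = 0 + 1255836 + 3105201 + 2934344 + 9746892 = 17042273
Σ Rᵢ = 0 + 106 + 262 + 249 + 824 = 1441
N̂ = 17042273 / 1441 ≈ 11826.7 → 11827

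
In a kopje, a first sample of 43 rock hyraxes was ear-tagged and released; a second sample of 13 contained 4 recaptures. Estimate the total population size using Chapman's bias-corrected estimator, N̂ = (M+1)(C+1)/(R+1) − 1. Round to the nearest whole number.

N̂ = (43+1)(13+1)/(4+1) − 1 = 44·14/5 − 1
= 616/5 − 1 ≈ 123.2 − 1 ≈ 122.2 → 122

N ≈ 122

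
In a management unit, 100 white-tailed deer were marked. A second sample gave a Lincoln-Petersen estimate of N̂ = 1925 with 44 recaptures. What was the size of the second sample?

C = 847

From N = M·C/R: C = N·R / M = 1925·44 / 100 = 84700 / 100 = 847.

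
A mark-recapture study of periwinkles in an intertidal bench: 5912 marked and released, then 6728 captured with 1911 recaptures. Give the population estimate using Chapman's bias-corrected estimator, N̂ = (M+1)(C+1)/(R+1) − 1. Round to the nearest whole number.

N ≈ 20,809

N̂ = (5912+1)(6728+1)/(1911+1) − 1 = 5913·6729/1912 − 1
= 39788577/1912 − 1 ≈ 20809.9 − 1 ≈ 20808.9 → 20809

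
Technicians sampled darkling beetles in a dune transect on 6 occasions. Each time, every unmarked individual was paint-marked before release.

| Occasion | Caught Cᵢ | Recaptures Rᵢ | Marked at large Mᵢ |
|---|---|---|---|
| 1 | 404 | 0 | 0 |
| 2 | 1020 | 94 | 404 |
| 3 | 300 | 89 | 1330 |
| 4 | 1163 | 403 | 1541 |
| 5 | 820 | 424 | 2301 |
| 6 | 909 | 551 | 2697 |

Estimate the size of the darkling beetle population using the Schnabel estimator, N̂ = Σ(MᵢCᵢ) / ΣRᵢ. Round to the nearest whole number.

Σ MᵢCᵢ = 0·404 + 404·1020 + 1330·300 + 1541·1163 + 2301·820 + 2697·909 = 0 + 412080 + 399000 + 1792183 + 1886820 + 2451573 = 6941656
Σ Rᵢ = 0 + 94 + 89 + 403 + 424 + 551 = 1561
N̂ = 6941656 / 1561 ≈ 4446.9 → 4447

N ≈ 4447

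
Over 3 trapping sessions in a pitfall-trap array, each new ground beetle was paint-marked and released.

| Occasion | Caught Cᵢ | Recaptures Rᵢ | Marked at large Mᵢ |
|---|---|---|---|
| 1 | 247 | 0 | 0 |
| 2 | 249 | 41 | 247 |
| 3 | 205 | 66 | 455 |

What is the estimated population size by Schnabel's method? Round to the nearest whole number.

Σ MᵢCᵢ = 0·247 + 247·249 + 455·205 = 0 + 61503 + 93275 = 154778
Σ Rᵢ = 0 + 41 + 66 = 107
N̂ = 154778 / 107 ≈ 1446.5 → 1447

N ≈ 1447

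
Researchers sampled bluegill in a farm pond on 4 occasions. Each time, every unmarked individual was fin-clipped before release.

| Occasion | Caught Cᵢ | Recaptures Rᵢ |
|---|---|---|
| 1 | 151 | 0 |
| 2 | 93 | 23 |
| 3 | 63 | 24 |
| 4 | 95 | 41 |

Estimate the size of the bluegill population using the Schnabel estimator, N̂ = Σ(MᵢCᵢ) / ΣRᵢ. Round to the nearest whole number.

Marked at large before each occasion: Mᵢ = Σⱼ<ᵢ (Cⱼ − Rⱼ) → M1=0, M2=151, M3=221, M4=260
Σ MᵢCᵢ = 0·151 + 151·93 + 221·63 + 260·95 = 0 + 14043 + 13923 + 24700 = 52666
Σ Rᵢ = 0 + 23 + 24 + 41 = 88
N̂ = 52666 / 88 ≈ 598.48 → 598

N ≈ 598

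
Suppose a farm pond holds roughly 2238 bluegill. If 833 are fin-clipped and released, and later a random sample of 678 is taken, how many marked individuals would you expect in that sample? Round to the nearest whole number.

expected recaptures ≈ 252

The marked fraction of the population is 833/2238, so in a sample of 678 expect C·(M/N) marked.
E[R] = 833 × 678 / 2238 = 564774 / 2238 ≈ 252.4 → 252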